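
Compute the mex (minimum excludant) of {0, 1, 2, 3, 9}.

4

The values 0, 1, 2, 3 are all present; 4 is the first non-negative integer missing from the set.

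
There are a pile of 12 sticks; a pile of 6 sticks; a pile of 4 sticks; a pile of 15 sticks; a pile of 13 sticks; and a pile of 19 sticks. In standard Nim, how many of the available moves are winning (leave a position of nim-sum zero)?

1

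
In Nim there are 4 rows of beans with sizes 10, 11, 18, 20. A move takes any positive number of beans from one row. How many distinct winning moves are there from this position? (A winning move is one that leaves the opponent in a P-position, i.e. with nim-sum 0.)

1

Write each in binary and XOR column by column:
  01010  (10)
  01011  (11)
  10010  (18)
  10100  (20)
  -----
  00111  (7)
The overall nim-sum is X = 7. A row of size p has a winning move iff p XOR X < p (reduce it to p XOR X).
  10: 10 XOR 7 = 13 ≥ 10 — no move.
  11: 11 XOR 7 = 12 ≥ 11 — no move.
  18: 18 XOR 7 = 21 ≥ 18 — no move.
  20: 20 XOR 7 = 19 < 20 — winning move (to 19).
That gives 1 winning move.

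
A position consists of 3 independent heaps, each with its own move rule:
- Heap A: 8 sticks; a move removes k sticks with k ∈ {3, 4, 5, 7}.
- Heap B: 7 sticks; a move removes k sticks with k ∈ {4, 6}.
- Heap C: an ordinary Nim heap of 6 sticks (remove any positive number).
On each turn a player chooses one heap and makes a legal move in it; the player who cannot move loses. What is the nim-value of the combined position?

5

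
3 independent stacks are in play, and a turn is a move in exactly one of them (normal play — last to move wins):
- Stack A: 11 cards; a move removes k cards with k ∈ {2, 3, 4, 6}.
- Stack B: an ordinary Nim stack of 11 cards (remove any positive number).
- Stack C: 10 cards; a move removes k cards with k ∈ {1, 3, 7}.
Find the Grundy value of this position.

10

Grundy values for stack A (subtraction set {2, 3, 4, 6}):
k:     0  1  2  3  4  5  6  7  8  9 10 11
g(k):  0  0  1  1  2  2  3  3  0  0  1  1
So g(11) = 1.
Stack B is a plain Nim stack of size 11, so its Grundy value is 11.
Build the Grundy sequence for stack C with g(k) = mex{g(k−s) : s ∈ {1, 3, 7}, s ≤ k}:
g(0) = mex{} = 0
g(1) = mex{0} = 1
g(2) = mex{1} = 0
g(3) = mex{0} = 1
g(4) = mex{1} = 0
g(5) = mex{0} = 1
g(6) = mex{1} = 0
g(7) = mex{0} = 1
g(8) = mex{1} = 0
g(9) = mex{0} = 1
g(10) = mex{1} = 0
So g(10) = 0.
The value of a disjunctive sum is the nim-sum of the parts.
Combined value = 1 XOR 11 XOR 0 = 10.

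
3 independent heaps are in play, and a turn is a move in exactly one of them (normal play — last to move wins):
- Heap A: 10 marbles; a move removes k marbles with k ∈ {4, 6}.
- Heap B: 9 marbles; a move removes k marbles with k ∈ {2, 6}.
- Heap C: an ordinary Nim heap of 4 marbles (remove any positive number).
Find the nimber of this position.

4

Grundy values for heap A (subtraction set {4, 6}):
k:     0  1  2  3  4  5  6  7  8  9 10
g(k):  0  0  0  0  1  1  1  1  2  2  0
So g(10) = 0.
Build the Grundy sequence for heap B with g(k) = mex{g(k−s) : s ∈ {2, 6}, s ≤ k}:
k:     0  1  2  3  4  5  6  7  8  9
g(k):  0  0  1  1  0  0  1  1  0  0
So g(9) = 0.
Heap C is a plain Nim heap of size 4, so its Grundy value is 4.
The value of a disjunctive sum is the nim-sum of the parts.
Combined value = 0 XOR 0 XOR 4 = 4.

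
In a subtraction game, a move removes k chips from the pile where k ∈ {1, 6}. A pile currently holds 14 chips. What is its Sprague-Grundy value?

0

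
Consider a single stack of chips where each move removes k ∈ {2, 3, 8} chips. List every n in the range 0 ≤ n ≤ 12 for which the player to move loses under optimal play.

0, 1, 5, 6, 10, 11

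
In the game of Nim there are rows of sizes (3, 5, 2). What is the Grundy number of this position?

Nim-sum: 3 ⊕ 5 ⊕ 2 = 4.

4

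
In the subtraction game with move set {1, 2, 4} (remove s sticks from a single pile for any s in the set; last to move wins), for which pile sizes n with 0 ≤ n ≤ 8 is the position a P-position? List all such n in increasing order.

Grundy values for subtraction set {1, 2, 4}:
k:     0  1  2  3  4  5  6  7  8
g(k):  0  1  2  0  1  2  0  1  2
The P-positions (g = 0) in 0..8 are 0, 3, 6.

0, 3, 6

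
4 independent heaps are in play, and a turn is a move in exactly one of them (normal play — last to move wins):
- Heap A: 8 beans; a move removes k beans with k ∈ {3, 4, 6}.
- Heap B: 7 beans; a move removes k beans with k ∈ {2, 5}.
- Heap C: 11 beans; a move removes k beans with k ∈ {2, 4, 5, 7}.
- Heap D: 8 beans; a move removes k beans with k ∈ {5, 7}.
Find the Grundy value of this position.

2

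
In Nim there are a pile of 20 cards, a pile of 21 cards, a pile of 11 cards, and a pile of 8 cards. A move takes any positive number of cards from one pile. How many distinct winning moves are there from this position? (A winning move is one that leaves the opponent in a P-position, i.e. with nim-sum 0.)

Compute the nim-sum pairwise:
20 ^ 21 = 1
1 ^ 11 = 10
10 ^ 8 = 2
The overall nim-sum is X = 2. A pile of size p has a winning move iff p XOR X < p (reduce it to p XOR X).
  20: 20 XOR 2 = 22 ≥ 20 — no move.
  21: 21 XOR 2 = 23 ≥ 21 — no move.
  11: 11 XOR 2 = 9 < 11 — winning move (to 9).
  8: 8 XOR 2 = 10 ≥ 8 — no move.
That gives 1 winning move.

1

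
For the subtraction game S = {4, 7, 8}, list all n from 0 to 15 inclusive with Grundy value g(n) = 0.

0, 1, 2, 3, 12, 13, 14, 15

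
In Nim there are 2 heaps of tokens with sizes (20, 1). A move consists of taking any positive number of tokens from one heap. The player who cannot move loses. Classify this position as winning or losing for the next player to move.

Compute the nim-sum pairwise:
20 ^ 1 = 21
The nim-sum is 21 ≠ 0, so this is an N-position: the player to move can win.

Winning position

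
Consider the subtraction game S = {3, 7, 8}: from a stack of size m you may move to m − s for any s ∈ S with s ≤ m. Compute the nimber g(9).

1

Compute g(0), g(1), … for moves {3, 7, 8}:
g(0) = mex{} = 0
g(1) = mex{} = 0
g(2) = mex{} = 0
g(3) = mex{0} = 1
g(4) = mex{0} = 1
g(5) = mex{0} = 1
g(6) = mex{1} = 0
g(7) = mex{0,1} = 2
g(8) = mex{0,1} = 2
g(9) = mex{0} = 1
So g(9) = 1.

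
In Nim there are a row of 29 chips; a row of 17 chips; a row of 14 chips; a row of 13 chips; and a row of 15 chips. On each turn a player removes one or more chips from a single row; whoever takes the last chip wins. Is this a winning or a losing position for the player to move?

Write each in binary and XOR column by column:
  11101  (29)
  10001  (17)
  01110  (14)
  01101  (13)
  01111  (15)
  -----
  00000  (0)
The nim-sum is 0, so this is a P-position: the player to move is in a losing position under optimal play.

Losing position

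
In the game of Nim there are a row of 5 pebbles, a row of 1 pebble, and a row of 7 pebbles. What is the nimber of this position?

3

Compute the nim-sum pairwise:
5 XOR 1 = 4
4 XOR 7 = 3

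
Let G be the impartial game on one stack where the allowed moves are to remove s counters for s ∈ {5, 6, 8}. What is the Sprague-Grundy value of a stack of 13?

0

Build the Grundy sequence with g(k) = mex{g(k−s) : s ∈ {5, 6, 8}, s ≤ k}:
g(0) = mex{} = 0
g(1) = mex{} = 0
g(2) = mex{} = 0
g(3) = mex{} = 0
g(4) = mex{} = 0
g(5) = mex{0} = 1
g(6) = mex{0} = 1
g(7) = mex{0} = 1
g(8) = mex{0} = 1
g(9) = mex{0} = 1
g(10) = mex{0,1} = 2
g(11) = mex{0,1} = 2
g(12) = mex{0,1} = 2
g(13) = mex{1} = 0
So g(13) = 0.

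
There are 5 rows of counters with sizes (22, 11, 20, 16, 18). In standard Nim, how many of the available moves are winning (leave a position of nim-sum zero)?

Compute the nim-sum pairwise:
22 ⊕ 11 = 29
29 ⊕ 20 = 9
9 ⊕ 16 = 25
25 ⊕ 18 = 11
The overall nim-sum is X = 11. A row of size p has a winning move iff p XOR X < p (reduce it to p XOR X).
  22: 22 XOR 11 = 29 ≥ 22 — no move.
  11: 11 XOR 11 = 0 < 11 — winning move (to 0).
  20: 20 XOR 11 = 31 ≥ 20 — no move.
  16: 16 XOR 11 = 27 ≥ 16 — no move.
  18: 18 XOR 11 = 25 ≥ 18 — no move.
That gives 1 winning move.

1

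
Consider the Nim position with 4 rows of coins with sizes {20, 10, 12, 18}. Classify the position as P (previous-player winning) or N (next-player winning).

P-position

Compute the nim-sum pairwise:
20 XOR 10 = 30
30 XOR 12 = 18
18 XOR 18 = 0
The nim-sum is 0, so this is a P-position: the player to move is in a losing position under optimal play.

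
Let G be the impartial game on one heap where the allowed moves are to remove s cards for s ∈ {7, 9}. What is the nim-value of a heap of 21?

0

Build the Grundy sequence with g(k) = mex{g(k−s) : s ∈ {7, 9}, s ≤ k}:
k:     0  1  2  3  4  5  6  7  8  9 10 11 12 13 14 15 16 17 18 19 20 21
g(k):  0  0  0  0  0  0  0  1  1  1  1  1  1  1  2  2  0  0  0  0  0  0
So g(21) = 0.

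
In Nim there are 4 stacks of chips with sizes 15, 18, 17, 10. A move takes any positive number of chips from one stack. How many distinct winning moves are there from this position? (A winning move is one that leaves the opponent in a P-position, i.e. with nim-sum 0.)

1

Write each in binary and XOR column by column:
  01111  (15)
  10010  (18)
  10001  (17)
  01010  (10)
  -----
  00110  (6)
The overall nim-sum is X = 6. A stack of size p has a winning move iff p XOR X < p (reduce it to p XOR X).
  15: 15 XOR 6 = 9 < 15 — winning move (to 9).
  18: 18 XOR 6 = 20 ≥ 18 — no move.
  17: 17 XOR 6 = 23 ≥ 17 — no move.
  10: 10 XOR 6 = 12 ≥ 10 — no move.
That gives 1 winning move.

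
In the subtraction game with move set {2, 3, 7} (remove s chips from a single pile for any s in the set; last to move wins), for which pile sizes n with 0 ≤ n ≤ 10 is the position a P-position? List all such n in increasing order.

0, 1, 5, 6, 10

Grundy values for subtraction set {2, 3, 7}:
g(0) = mex{} = 0
g(1) = mex{} = 0
g(2) = mex{0} = 1
g(3) = mex{0} = 1
g(4) = mex{0,1} = 2
g(5) = mex{1} = 0
g(6) = mex{1,2} = 0
g(7) = mex{0,2} = 1
g(8) = mex{0} = 1
g(9) = mex{0,1} = 2
g(10) = mex{1} = 0
The P-positions (g = 0) in 0..10 are 0, 1, 5, 6, 10.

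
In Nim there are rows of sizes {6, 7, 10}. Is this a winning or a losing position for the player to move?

Winning position

Compute the nim-sum pairwise:
6 ⊕ 7 = 1
1 ⊕ 10 = 11
The nim-sum is 11 ≠ 0, so this is an N-position: the player to move can win.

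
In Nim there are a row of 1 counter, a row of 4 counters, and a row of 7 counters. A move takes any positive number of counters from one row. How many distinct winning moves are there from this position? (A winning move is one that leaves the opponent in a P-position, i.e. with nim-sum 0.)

1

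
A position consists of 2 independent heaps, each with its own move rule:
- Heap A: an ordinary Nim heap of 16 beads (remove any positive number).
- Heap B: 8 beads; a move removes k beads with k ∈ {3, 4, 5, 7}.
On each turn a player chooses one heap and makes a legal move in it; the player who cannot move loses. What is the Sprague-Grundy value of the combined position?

18

Heap A is a plain Nim heap of size 16, so its Grundy value is 16.
Grundy values for heap B (subtraction set {3, 4, 5, 7}):
g(0) = mex{} = 0
g(1) = mex{} = 0
g(2) = mex{} = 0
g(3) = mex{0} = 1
g(4) = mex{0} = 1
g(5) = mex{0} = 1
g(6) = mex{0,1} = 2
g(7) = mex{0,1} = 2
g(8) = mex{0,1} = 2
So g(8) = 2.
The value of a disjunctive sum is the nim-sum of the parts.
Combined value = 16 XOR 2 = 18.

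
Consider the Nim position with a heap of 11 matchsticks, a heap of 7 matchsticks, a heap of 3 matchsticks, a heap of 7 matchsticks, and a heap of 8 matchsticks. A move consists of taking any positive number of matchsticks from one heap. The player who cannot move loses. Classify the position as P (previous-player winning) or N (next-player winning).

In binary:
  1011  (11)
  0111  (7)
  0011  (3)
  0111  (7)
  1000  (8)
  ----
  0000  (0)
The nim-sum is 0, so this is a P-position: the player to move is in a losing position under optimal play.

P-position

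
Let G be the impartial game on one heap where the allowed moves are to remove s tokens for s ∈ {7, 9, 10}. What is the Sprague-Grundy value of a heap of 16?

2

Build the Grundy sequence with g(k) = mex{g(k−s) : s ∈ {7, 9, 10}, s ≤ k}:
k:     0  1  2  3  4  5  6  7  8  9 10 11 12 13 14 15 16
g(k):  0  0  0  0  0  0  0  1  1  1  1  1  1  1  2  2  2
So g(16) = 2.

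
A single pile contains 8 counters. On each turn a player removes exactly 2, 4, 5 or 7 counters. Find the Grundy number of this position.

4

Build the Grundy sequence with g(k) = mex{g(k−s) : s ∈ {2, 4, 5, 7}, s ≤ k}:
g(0) = mex{} = 0
g(1) = mex{} = 0
g(2) = mex{0} = 1
g(3) = mex{0} = 1
g(4) = mex{0,1} = 2
g(5) = mex{0,1} = 2
g(6) = mex{0,1,2} = 3
g(7) = mex{0,1,2} = 3
g(8) = mex{0,1,2,3} = 4
So g(8) = 4.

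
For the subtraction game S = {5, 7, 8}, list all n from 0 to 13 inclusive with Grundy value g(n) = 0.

Compute g(0), g(1), … for moves {5, 7, 8}:
g(0) = mex{} = 0
g(1) = mex{} = 0
g(2) = mex{} = 0
g(3) = mex{} = 0
g(4) = mex{} = 0
g(5) = mex{0} = 1
g(6) = mex{0} = 1
g(7) = mex{0} = 1
g(8) = mex{0} = 1
g(9) = mex{0} = 1
g(10) = mex{0,1} = 2
g(11) = mex{0,1} = 2
g(12) = mex{0,1} = 2
g(13) = mex{1} = 0
The P-positions (g = 0) in 0..13 are 0, 1, 2, 3, 4, 13.

0, 1, 2, 3, 4, 13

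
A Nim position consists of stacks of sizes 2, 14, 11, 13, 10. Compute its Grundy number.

Compute the nim-sum pairwise:
2 ^ 14 = 12
12 ^ 11 = 7
7 ^ 13 = 10
10 ^ 10 = 0

0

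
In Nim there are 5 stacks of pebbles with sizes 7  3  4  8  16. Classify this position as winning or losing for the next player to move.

Winning position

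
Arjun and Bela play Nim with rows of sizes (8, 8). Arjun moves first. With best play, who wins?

Bela wins

Nim-sum: 8 XOR 8 = 0.
The nim-sum is 0, so this is a P-position: the player to move is in a losing position under optimal play; Arjun is about to move from it and so loses — Bela wins.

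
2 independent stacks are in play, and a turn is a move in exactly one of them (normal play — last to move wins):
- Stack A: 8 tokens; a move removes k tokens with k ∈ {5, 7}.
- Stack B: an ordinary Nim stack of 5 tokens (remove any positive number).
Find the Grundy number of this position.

For stack A, compute g(0), g(1), … with moves {5, 7}:
k:     0  1  2  3  4  5  6  7  8
g(k):  0  0  0  0  0  1  1  1  1
So g(8) = 1.
Stack B is a plain Nim stack of size 5, so its Grundy value is 5.
By the Sprague-Grundy theorem, the Grundy value of a sum of independent games is the XOR of the component values.
Combined value = 1 XOR 5 = 4.

4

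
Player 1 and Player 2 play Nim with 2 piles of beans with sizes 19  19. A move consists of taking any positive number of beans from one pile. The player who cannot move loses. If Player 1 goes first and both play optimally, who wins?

Player 2 wins

Write each in binary and XOR column by column:
  10011  (19)
  10011  (19)
  -----
  00000  (0)
The nim-sum is 0, so this is a P-position: the player to move is in a losing position under optimal play; Player 1 is about to move from it and so loses — Player 2 wins.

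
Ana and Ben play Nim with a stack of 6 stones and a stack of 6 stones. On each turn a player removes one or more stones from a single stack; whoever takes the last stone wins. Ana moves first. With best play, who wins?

Nim-sum: 6 ⊕ 6 = 0.
The nim-sum is 0, so this is a P-position: the player to move is in a losing position under optimal play; Ana is about to move from it and so loses — Ben wins.

Ben wins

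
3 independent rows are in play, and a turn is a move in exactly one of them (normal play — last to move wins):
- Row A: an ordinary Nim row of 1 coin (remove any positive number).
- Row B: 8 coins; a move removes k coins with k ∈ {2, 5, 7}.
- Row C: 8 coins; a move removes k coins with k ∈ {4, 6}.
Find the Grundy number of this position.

Row A is a plain Nim row of size 1, so its Grundy value is 1.
For row B, compute g(0), g(1), … with moves {2, 5, 7}:
g(0) = mex{} = 0
g(1) = mex{} = 0
g(2) = mex{0} = 1
g(3) = mex{0} = 1
g(4) = mex{1} = 0
g(5) = mex{0,1} = 2
g(6) = mex{0} = 1
g(7) = mex{0,1,2} = 3
g(8) = mex{0,1} = 2
So g(8) = 2.
Grundy values for row C (subtraction set {4, 6}):
g(0) = mex{} = 0
g(1) = mex{} = 0
g(2) = mex{} = 0
g(3) = mex{} = 0
g(4) = mex{0} = 1
g(5) = mex{0} = 1
g(6) = mex{0} = 1
g(7) = mex{0} = 1
g(8) = mex{0,1} = 2
So g(8) = 2.
The value of a disjunctive sum is the nim-sum of the parts.
Combined value = 1 ⊕ 2 ⊕ 2 = 1.

1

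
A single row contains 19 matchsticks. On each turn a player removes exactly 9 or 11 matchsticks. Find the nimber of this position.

Compute g(0), g(1), … for moves {9, 11}:
k:     0  1  2  3  4  5  6  7  8  9 10 11 12 13 14 15 16 17 18 19
g(k):  0  0  0  0  0  0  0  0  0  1  1  1  1  1  1  1  1  1  2  2
So g(19) = 2.

2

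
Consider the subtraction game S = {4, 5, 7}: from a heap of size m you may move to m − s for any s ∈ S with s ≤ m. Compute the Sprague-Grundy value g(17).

Grundy values for subtraction set {4, 5, 7}:
k:     0  1  2  3  4  5  6  7  8  9 10 11 12 13 14 15 16 17
g(k):  0  0  0  0  1  1  1  1  2  2  2  0  0  0  0  1  1  1
So g(17) = 1.

1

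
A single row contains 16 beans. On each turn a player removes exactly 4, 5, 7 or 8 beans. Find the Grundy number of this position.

Grundy values for subtraction set {4, 5, 7, 8}:
k:     0  1  2  3  4  5  6  7  8  9 10 11 12 13 14 15 16
g(k):  0  0  0  0  1  1  1  1  2  2  2  2  0  0  0  0  1
So g(16) = 1.

1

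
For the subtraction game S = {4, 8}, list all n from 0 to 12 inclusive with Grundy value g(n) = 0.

0, 1, 2, 3, 12

Compute g(0), g(1), … for moves {4, 8}:
k:     0  1  2  3  4  5  6  7  8  9 10 11 12
g(k):  0  0  0  0  1  1  1  1  2  2  2  2  0
The P-positions (g = 0) in 0..12 are 0, 1, 2, 3, 12.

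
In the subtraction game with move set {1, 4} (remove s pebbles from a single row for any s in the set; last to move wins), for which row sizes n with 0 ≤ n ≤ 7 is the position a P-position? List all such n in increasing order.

0, 2, 5, 7

Grundy values for subtraction set {1, 4}:
k:     0  1  2  3  4  5  6  7
g(k):  0  1  0  1  2  0  1  0
The P-positions (g = 0) in 0..7 are 0, 2, 5, 7.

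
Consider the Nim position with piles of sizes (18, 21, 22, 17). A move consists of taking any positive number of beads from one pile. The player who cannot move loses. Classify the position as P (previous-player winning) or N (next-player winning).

Compute the nim-sum pairwise:
18 XOR 21 = 7
7 XOR 22 = 17
17 XOR 17 = 0
The nim-sum is 0, so this is a P-position: the player to move is in a losing position under optimal play.

P-position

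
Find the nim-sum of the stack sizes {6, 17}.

23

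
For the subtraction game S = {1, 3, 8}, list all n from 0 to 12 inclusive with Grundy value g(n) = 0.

0, 2, 4, 6, 11

Grundy values for subtraction set {1, 3, 8}:
k:     0  1  2  3  4  5  6  7  8  9 10 11 12
g(k):  0  1  0  1  0  1  0  1  2  3  2  0  1
The P-positions (g = 0) in 0..12 are 0, 2, 4, 6, 11.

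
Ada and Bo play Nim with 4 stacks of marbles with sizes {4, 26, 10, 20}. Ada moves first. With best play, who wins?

Bo wins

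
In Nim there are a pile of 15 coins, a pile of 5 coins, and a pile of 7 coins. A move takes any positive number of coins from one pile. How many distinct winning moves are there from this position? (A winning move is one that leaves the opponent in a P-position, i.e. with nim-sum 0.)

Compute the nim-sum pairwise:
15 ^ 5 = 10
10 ^ 7 = 13
The overall nim-sum is X = 13. A pile of size p has a winning move iff p XOR X < p (reduce it to p XOR X).
  15: 15 XOR 13 = 2 < 15 — winning move (to 2).
  5: 5 XOR 13 = 8 ≥ 5 — no move.
  7: 7 XOR 13 = 10 ≥ 7 — no move.
That gives 1 winning move.

1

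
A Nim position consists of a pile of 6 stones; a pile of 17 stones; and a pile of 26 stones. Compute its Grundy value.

13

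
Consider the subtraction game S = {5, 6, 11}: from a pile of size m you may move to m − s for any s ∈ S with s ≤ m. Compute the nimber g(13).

Build the Grundy sequence with g(k) = mex{g(k−s) : s ∈ {5, 6, 11}, s ≤ k}:
k:     0  1  2  3  4  5  6  7  8  9 10 11 12 13
g(k):  0  0  0  0  0  1  1  1  1  1  2  2  2  2
So g(13) = 2.

2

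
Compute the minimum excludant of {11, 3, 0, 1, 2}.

The values 0, 1, 2, 3 are all present; 4 is the first non-negative integer missing from the set.

4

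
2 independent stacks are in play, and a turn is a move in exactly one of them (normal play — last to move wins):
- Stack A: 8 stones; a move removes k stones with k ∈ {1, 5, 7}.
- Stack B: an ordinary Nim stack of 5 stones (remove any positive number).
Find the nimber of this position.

Grundy values for stack A (subtraction set {1, 5, 7}):
k:     0  1  2  3  4  5  6  7  8
g(k):  0  1  0  1  0  1  0  1  0
So g(8) = 0.
Stack B is a plain Nim stack of size 5, so its Grundy value is 5.
By the Sprague-Grundy theorem, the Grundy value of a sum of independent games is the XOR of the component values.
Combined value = 0 XOR 5 = 5.

5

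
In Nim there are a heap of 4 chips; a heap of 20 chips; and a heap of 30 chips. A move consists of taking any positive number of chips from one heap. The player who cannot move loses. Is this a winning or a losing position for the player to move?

Compute the nim-sum pairwise:
4 ^ 20 = 16
16 ^ 30 = 14
The nim-sum is 14 ≠ 0, so this is an N-position: the player to move can win.

Winning position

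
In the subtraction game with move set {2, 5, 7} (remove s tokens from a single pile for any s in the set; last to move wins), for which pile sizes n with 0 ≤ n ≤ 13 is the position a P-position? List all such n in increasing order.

0, 1, 4, 10, 13

Build the Grundy sequence with g(k) = mex{g(k−s) : s ∈ {2, 5, 7}, s ≤ k}:
k:     0  1  2  3  4  5  6  7  8  9 10 11 12 13
g(k):  0  0  1  1  0  2  1  3  2  2  0  3  1  0
The P-positions (g = 0) in 0..13 are 0, 1, 4, 10, 13.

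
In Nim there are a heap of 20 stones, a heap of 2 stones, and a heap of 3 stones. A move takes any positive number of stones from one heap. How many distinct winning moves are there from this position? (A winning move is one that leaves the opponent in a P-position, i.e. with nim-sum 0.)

Compute the nim-sum pairwise:
20 ^ 2 = 22
22 ^ 3 = 21
The overall nim-sum is X = 21. A heap of size p has a winning move iff p XOR X < p (reduce it to p XOR X).
  20: 20 XOR 21 = 1 < 20 — winning move (to 1).
  2: 2 XOR 21 = 23 ≥ 2 — no move.
  3: 3 XOR 21 = 22 ≥ 3 — no move.
That gives 1 winning move.

1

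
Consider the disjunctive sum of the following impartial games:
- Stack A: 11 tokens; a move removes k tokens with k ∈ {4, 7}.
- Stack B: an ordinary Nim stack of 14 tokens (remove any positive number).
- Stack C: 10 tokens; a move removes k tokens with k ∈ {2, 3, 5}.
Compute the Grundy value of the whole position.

15

Grundy values for stack A (subtraction set {4, 7}):
g(0) = mex{} = 0
g(1) = mex{} = 0
g(2) = mex{} = 0
g(3) = mex{} = 0
g(4) = mex{0} = 1
g(5) = mex{0} = 1
g(6) = mex{0} = 1
g(7) = mex{0} = 1
g(8) = mex{0,1} = 2
g(9) = mex{0,1} = 2
g(10) = mex{0,1} = 2
g(11) = mex{1} = 0
So g(11) = 0.
Stack B is a plain Nim stack of size 14, so its Grundy value is 14.
Build the Grundy sequence for stack C with g(k) = mex{g(k−s) : s ∈ {2, 3, 5}, s ≤ k}:
k:     0  1  2  3  4  5  6  7  8  9 10
g(k):  0  0  1  1  2  2  3  0  0  1  1
So g(10) = 1.
The value of a disjunctive sum is the nim-sum of the parts.
Combined value = 0 XOR 14 XOR 1 = 15.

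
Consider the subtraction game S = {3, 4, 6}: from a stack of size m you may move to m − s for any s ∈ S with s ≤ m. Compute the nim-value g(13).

Compute g(0), g(1), … for moves {3, 4, 6}:
k:     0  1  2  3  4  5  6  7  8  9 10 11 12 13
g(k):  0  0  0  1  1  1  2  2  2  0  0  0  1  1
So g(13) = 1.

1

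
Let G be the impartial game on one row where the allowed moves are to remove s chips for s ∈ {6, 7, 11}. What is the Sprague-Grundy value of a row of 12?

2

Build the Grundy sequence with g(k) = mex{g(k−s) : s ∈ {6, 7, 11}, s ≤ k}:
k:     0  1  2  3  4  5  6  7  8  9 10 11 12
g(k):  0  0  0  0  0  0  1  1  1  1  1  1  2
So g(12) = 2.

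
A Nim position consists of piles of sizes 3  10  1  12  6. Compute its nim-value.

Bitwise XOR of the heap sizes:
  0011  (3)
  1010  (10)
  0001  (1)
  1100  (12)
  0110  (6)
  ----
  0010  (2)

2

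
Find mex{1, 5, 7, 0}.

The values 0, 1 are all present; 2 is the first non-negative integer missing from the set.

2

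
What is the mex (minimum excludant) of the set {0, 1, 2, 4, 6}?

3

The values 0, 1, 2 are all present; 3 is the first non-negative integer missing from the set.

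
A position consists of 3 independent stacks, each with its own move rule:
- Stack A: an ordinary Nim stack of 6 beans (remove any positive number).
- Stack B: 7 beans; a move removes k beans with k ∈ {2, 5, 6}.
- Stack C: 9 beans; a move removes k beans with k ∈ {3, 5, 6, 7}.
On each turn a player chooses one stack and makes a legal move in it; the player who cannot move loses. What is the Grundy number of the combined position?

6

Stack A is a plain Nim stack of size 6, so its Grundy value is 6.
For stack B, compute g(0), g(1), … with moves {2, 5, 6}:
k:     0  1  2  3  4  5  6  7
g(k):  0  0  1  1  0  2  1  3
So g(7) = 3.
Build the Grundy sequence for stack C with g(k) = mex{g(k−s) : s ∈ {3, 5, 6, 7}, s ≤ k}:
k:     0  1  2  3  4  5  6  7  8  9
g(k):  0  0  0  1  1  1  2  2  2  3
So g(9) = 3.
The value of a disjunctive sum is the nim-sum of the parts.
Combined value = 6 XOR 3 XOR 3 = 6.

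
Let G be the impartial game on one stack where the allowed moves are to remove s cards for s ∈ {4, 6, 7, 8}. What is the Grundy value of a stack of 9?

2

Grundy values for subtraction set {4, 6, 7, 8}:
g(0) = mex{} = 0
g(1) = mex{} = 0
g(2) = mex{} = 0
g(3) = mex{} = 0
g(4) = mex{0} = 1
g(5) = mex{0} = 1
g(6) = mex{0} = 1
g(7) = mex{0} = 1
g(8) = mex{0,1} = 2
g(9) = mex{0,1} = 2
So g(9) = 2.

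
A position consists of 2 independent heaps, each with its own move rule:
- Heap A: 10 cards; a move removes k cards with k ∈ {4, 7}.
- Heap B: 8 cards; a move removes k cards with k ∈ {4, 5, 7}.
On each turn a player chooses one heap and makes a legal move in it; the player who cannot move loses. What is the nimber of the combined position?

Grundy values for heap A (subtraction set {4, 7}):
k:     0  1  2  3  4  5  6  7  8  9 10
g(k):  0  0  0  0  1  1  1  1  2  2  2
So g(10) = 2.
Build the Grundy sequence for heap B with g(k) = mex{g(k−s) : s ∈ {4, 5, 7}, s ≤ k}:
k:     0  1  2  3  4  5  6  7  8
g(k):  0  0  0  0  1  1  1  1  2
So g(8) = 2.
By the Sprague-Grundy theorem, the Grundy value of a sum of independent games is the XOR of the component values.
Combined value = 2 ⊕ 2 = 0.

0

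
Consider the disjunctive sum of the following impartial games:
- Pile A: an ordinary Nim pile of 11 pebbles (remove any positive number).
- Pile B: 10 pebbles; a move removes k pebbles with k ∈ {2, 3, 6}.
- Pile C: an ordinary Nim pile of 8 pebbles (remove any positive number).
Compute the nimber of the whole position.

3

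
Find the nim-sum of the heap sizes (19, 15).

28

Bitwise XOR of the heap sizes:
  10011  (19)
  01111  (15)
  -----
  11100  (28)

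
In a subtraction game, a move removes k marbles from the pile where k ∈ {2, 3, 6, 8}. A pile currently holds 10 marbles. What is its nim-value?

0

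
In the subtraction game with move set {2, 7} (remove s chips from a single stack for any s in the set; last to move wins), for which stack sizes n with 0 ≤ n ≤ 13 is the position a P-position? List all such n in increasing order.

0, 1, 4, 5, 9, 10, 13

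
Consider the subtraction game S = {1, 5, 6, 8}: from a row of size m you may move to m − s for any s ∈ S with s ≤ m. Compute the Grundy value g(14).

1

Compute g(0), g(1), … for moves {1, 5, 6, 8}:
g(0) = mex{} = 0
g(1) = mex{0} = 1
g(2) = mex{1} = 0
g(3) = mex{0} = 1
g(4) = mex{1} = 0
g(5) = mex{0} = 1
g(6) = mex{0,1} = 2
g(7) = mex{0,1,2} = 3
g(8) = mex{0,1,3} = 2
g(9) = mex{0,1,2} = 3
g(10) = mex{0,1,3} = 2
g(11) = mex{1,2} = 0
g(12) = mex{0,2,3} = 1
g(13) = mex{1,2,3} = 0
g(14) = mex{0,2,3} = 1
So g(14) = 1.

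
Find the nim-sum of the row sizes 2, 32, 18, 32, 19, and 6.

Compute the nim-sum pairwise:
2 ^ 32 = 34
34 ^ 18 = 48
48 ^ 32 = 16
16 ^ 19 = 3
3 ^ 6 = 5

5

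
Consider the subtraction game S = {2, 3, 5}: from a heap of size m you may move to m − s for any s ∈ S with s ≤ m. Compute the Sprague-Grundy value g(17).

1

Build the Grundy sequence with g(k) = mex{g(k−s) : s ∈ {2, 3, 5}, s ≤ k}:
k:     0  1  2  3  4  5  6  7  8  9 10 11 12 13 14 15 16 17
g(k):  0  0  1  1  2  2  3  0  0  1  1  2  2  3  0  0  1  1
So g(17) = 1.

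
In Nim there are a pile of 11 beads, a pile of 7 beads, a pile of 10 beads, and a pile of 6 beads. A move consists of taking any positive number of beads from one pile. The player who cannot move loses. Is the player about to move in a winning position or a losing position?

Losing position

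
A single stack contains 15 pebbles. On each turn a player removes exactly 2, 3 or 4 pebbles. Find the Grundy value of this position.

1

Grundy values for subtraction set {2, 3, 4}:
k:     0  1  2  3  4  5  6  7  8  9 10 11 12 13 14 15
g(k):  0  0  1  1  2  2  0  0  1  1  2  2  0  0  1  1
So g(15) = 1.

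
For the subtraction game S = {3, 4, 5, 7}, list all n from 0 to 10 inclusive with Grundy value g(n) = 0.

Compute g(0), g(1), … for moves {3, 4, 5, 7}:
k:     0  1  2  3  4  5  6  7  8  9 10
g(k):  0  0  0  1  1  1  2  2  2  3  0
The P-positions (g = 0) in 0..10 are 0, 1, 2, 10.

0, 1, 2, 10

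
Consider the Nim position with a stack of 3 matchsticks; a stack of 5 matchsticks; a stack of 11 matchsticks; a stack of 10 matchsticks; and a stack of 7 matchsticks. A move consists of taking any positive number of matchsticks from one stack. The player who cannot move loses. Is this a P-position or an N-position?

Compute the nim-sum pairwise:
3 XOR 5 = 6
6 XOR 11 = 13
13 XOR 10 = 7
7 XOR 7 = 0
The nim-sum is 0, so this is a P-position: the player to move is in a losing position under optimal play.

P-position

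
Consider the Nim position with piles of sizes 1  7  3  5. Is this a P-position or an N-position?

P-position

Compute the nim-sum pairwise:
1 XOR 7 = 6
6 XOR 3 = 5
5 XOR 5 = 0
The nim-sum is 0, so this is a P-position: the player to move is in a losing position under optimal play.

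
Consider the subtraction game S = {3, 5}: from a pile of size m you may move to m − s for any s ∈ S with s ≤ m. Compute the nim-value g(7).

2

Compute g(0), g(1), … for moves {3, 5}:
g(0) = mex{} = 0
g(1) = mex{} = 0
g(2) = mex{} = 0
g(3) = mex{0} = 1
g(4) = mex{0} = 1
g(5) = mex{0} = 1
g(6) = mex{0,1} = 2
g(7) = mex{0,1} = 2
So g(7) = 2.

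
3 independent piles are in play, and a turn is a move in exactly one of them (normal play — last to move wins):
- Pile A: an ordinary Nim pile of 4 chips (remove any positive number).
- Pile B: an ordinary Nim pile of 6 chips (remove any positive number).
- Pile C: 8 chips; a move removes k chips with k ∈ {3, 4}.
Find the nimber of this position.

Pile A is a plain Nim pile of size 4, so its Grundy value is 4.
Pile B is a plain Nim pile of size 6, so its Grundy value is 6.
Build the Grundy sequence for pile C with g(k) = mex{g(k−s) : s ∈ {3, 4}, s ≤ k}:
k:     0  1  2  3  4  5  6  7  8
g(k):  0  0  0  1  1  1  2  0  0
So g(8) = 0.
By the Sprague-Grundy theorem, the Grundy value of a sum of independent games is the XOR of the component values.
Combined value = 4 ⊕ 6 ⊕ 0 = 2.

2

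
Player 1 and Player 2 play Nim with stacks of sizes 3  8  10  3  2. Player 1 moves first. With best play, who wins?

Player 2 wins

Bitwise XOR of the heap sizes:
  0011  (3)
  1000  (8)
  1010  (10)
  0011  (3)
  0010  (2)
  ----
  0000  (0)
The nim-sum is 0, so this is a P-position: the player to move is in a losing position under optimal play; Player 1 is about to move from it and so loses — Player 2 wins.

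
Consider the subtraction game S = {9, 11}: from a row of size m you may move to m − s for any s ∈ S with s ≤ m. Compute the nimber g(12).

Build the Grundy sequence with g(k) = mex{g(k−s) : s ∈ {9, 11}, s ≤ k}:
k:     0  1  2  3  4  5  6  7  8  9 10 11 12
g(k):  0  0  0  0  0  0  0  0  0  1  1  1  1
So g(12) = 1.

1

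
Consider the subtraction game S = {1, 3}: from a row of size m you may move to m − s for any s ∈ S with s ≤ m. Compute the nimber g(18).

Build the Grundy sequence with g(k) = mex{g(k−s) : s ∈ {1, 3}, s ≤ k}:
k:     0  1  2  3  4  5  6  7  8  9 10 11 12 13 14 15 16 17 18
g(k):  0  1  0  1  0  1  0  1  0  1  0  1  0  1  0  1  0  1  0
So g(18) = 0.

0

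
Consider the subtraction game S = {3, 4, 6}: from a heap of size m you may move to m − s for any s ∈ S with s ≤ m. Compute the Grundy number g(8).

Build the Grundy sequence with g(k) = mex{g(k−s) : s ∈ {3, 4, 6}, s ≤ k}:
g(0) = mex{} = 0
g(1) = mex{} = 0
g(2) = mex{} = 0
g(3) = mex{0} = 1
g(4) = mex{0} = 1
g(5) = mex{0} = 1
g(6) = mex{0,1} = 2
g(7) = mex{0,1} = 2
g(8) = mex{0,1} = 2
So g(8) = 2.

2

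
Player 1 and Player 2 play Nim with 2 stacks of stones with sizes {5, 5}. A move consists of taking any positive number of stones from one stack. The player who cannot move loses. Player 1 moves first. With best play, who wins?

Player 2 wins

Nim-sum: 5 ^ 5 = 0.
The nim-sum is 0, so this is a P-position: the player to move is in a losing position under optimal play; Player 1 is about to move from it and so loses — Player 2 wins.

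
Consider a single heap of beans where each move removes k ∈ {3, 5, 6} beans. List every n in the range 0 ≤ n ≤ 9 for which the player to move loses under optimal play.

Compute g(0), g(1), … for moves {3, 5, 6}:
k:     0  1  2  3  4  5  6  7  8  9
g(k):  0  0  0  1  1  1  2  2  2  0
The P-positions (g = 0) in 0..9 are 0, 1, 2, 9.

0, 1, 2, 9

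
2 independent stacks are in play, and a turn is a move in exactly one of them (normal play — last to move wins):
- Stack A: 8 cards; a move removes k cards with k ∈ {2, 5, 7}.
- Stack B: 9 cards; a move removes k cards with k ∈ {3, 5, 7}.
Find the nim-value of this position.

For stack A, compute g(0), g(1), … with moves {2, 5, 7}:
g(0) = mex{} = 0
g(1) = mex{} = 0
g(2) = mex{0} = 1
g(3) = mex{0} = 1
g(4) = mex{1} = 0
g(5) = mex{0,1} = 2
g(6) = mex{0} = 1
g(7) = mex{0,1,2} = 3
g(8) = mex{0,1} = 2
So g(8) = 2.
For stack B, compute g(0), g(1), … with moves {3, 5, 7}:
k:     0  1  2  3  4  5  6  7  8  9
g(k):  0  0  0  1  1  1  2  2  2  3
So g(9) = 3.
By the Sprague-Grundy theorem, the Grundy value of a sum of independent games is the XOR of the component values.
Combined value = 2 XOR 3 = 1.

1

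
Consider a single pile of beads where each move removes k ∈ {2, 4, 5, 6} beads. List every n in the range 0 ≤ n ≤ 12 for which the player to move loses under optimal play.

0, 1, 8, 9

Grundy values for subtraction set {2, 4, 5, 6}:
g(0) = mex{} = 0
g(1) = mex{} = 0
g(2) = mex{0} = 1
g(3) = mex{0} = 1
g(4) = mex{0,1} = 2
g(5) = mex{0,1} = 2
g(6) = mex{0,1,2} = 3
g(7) = mex{0,1,2} = 3
g(8) = mex{1,2,3} = 0
g(9) = mex{1,2,3} = 0
g(10) = mex{0,2,3} = 1
g(11) = mex{0,2,3} = 1
g(12) = mex{0,1,3} = 2
The P-positions (g = 0) in 0..12 are 0, 1, 8, 9.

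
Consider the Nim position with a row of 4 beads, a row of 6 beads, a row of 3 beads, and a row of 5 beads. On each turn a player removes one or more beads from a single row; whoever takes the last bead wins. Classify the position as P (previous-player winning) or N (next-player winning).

N-position

In binary:
  100  (4)
  110  (6)
  011  (3)
  101  (5)
  ---
  100  (4)
The nim-sum is 4 ≠ 0, so this is an N-position: the player to move can win.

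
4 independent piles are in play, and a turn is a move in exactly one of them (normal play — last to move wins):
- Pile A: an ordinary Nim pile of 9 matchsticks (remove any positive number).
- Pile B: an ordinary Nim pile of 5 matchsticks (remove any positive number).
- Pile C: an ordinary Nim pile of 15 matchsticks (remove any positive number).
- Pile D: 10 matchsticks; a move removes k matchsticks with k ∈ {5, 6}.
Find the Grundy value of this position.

1

Pile A is a plain Nim pile of size 9, so its Grundy value is 9.
Pile B is a plain Nim pile of size 5, so its Grundy value is 5.
Pile C is a plain Nim pile of size 15, so its Grundy value is 15.
Build the Grundy sequence for pile D with g(k) = mex{g(k−s) : s ∈ {5, 6}, s ≤ k}:
k:     0  1  2  3  4  5  6  7  8  9 10
g(k):  0  0  0  0  0  1  1  1  1  1  2
So g(10) = 2.
The value of a disjunctive sum is the nim-sum of the parts.
Combined value = 9 ⊕ 5 ⊕ 15 ⊕ 2 = 1.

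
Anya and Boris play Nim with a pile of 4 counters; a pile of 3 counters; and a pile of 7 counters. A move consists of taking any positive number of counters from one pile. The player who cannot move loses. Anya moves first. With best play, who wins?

Boris wins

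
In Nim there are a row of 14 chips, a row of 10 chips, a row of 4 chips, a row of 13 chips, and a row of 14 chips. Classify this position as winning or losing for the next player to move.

Compute the nim-sum pairwise:
14 ^ 10 = 4
4 ^ 4 = 0
0 ^ 13 = 13
13 ^ 14 = 3
The nim-sum is 3 ≠ 0, so this is an N-position: the player to move can win.

Winning position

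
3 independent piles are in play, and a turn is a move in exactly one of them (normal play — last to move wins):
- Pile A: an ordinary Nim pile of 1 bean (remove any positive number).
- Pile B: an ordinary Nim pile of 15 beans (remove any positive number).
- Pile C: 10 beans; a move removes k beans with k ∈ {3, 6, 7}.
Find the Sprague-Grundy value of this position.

Pile A is a plain Nim pile of size 1, so its Grundy value is 1.
Pile B is a plain Nim pile of size 15, so its Grundy value is 15.
Grundy values for pile C (subtraction set {3, 6, 7}):
k:     0  1  2  3  4  5  6  7  8  9 10
g(k):  0  0  0  1  1  1  2  2  2  3  0
So g(10) = 0.
The value of a disjunctive sum is the nim-sum of the parts.
Combined value = 1 XOR 15 XOR 0 = 14.

14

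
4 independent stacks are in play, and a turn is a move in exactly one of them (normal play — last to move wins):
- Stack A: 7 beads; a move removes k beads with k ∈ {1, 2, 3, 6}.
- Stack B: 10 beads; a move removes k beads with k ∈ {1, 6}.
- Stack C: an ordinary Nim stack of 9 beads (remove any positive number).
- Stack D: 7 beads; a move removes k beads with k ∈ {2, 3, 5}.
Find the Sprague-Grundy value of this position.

11

Grundy values for stack A (subtraction set {1, 2, 3, 6}):
k:     0  1  2  3  4  5  6  7
g(k):  0  1  2  3  0  1  2  3
So g(7) = 3.
Build the Grundy sequence for stack B with g(k) = mex{g(k−s) : s ∈ {1, 6}, s ≤ k}:
k:     0  1  2  3  4  5  6  7  8  9 10
g(k):  0  1  0  1  0  1  2  0  1  0  1
So g(10) = 1.
Stack C is a plain Nim stack of size 9, so its Grundy value is 9.
Build the Grundy sequence for stack D with g(k) = mex{g(k−s) : s ∈ {2, 3, 5}, s ≤ k}:
g(0) = mex{} = 0
g(1) = mex{} = 0
g(2) = mex{0} = 1
g(3) = mex{0} = 1
g(4) = mex{0,1} = 2
g(5) = mex{0,1} = 2
g(6) = mex{0,1,2} = 3
g(7) = mex{1,2} = 0
So g(7) = 0.
The value of a disjunctive sum is the nim-sum of the parts.
Combined value = 3 ⊕ 1 ⊕ 9 ⊕ 0 = 11.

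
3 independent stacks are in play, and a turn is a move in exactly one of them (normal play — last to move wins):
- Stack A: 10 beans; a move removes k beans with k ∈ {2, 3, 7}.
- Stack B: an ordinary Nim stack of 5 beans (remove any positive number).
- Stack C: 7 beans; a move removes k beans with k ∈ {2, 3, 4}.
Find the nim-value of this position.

5

Build the Grundy sequence for stack A with g(k) = mex{g(k−s) : s ∈ {2, 3, 7}, s ≤ k}:
k:     0  1  2  3  4  5  6  7  8  9 10
g(k):  0  0  1  1  2  0  0  1  1  2  0
So g(10) = 0.
Stack B is a plain Nim stack of size 5, so its Grundy value is 5.
For stack C, compute g(0), g(1), … with moves {2, 3, 4}:
k:     0  1  2  3  4  5  6  7
g(k):  0  0  1  1  2  2  0  0
So g(7) = 0.
The value of a disjunctive sum is the nim-sum of the parts.
Combined value = 0 XOR 5 XOR 0 = 5.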